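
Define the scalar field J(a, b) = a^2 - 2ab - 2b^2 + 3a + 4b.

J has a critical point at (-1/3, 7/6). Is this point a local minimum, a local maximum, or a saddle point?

The Hessian of J is constant: H = [[2, -2], [-2, -4]].
det(H) = 2·(-4) − (-2)² = -12.
Since det(H) < 0, H is indefinite and the critical point is a saddle point.

saddle point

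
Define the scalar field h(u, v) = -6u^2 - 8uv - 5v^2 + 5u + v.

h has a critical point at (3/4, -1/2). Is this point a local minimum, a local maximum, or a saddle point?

local maximum

The Hessian of h is constant: H = [[-12, -8], [-8, -10]].
det(H) = (-12)·(-10) − (-8)² = 56.
det(H) > 0 and tr(H) = -22 < 0, so H is negative definite and the point is a local maximum.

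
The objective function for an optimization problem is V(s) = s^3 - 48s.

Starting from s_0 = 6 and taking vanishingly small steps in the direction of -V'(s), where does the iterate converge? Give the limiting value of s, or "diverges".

4

V'(s) = 3(s - 4)(s + 4), so V'(6) = 60.
Gradient descent moves in the -V' direction, i.e. s is decreasing.
The nearest critical point in that direction is s = 4, where V'' = 24 > 0 (a local minimum). The iterate converges there.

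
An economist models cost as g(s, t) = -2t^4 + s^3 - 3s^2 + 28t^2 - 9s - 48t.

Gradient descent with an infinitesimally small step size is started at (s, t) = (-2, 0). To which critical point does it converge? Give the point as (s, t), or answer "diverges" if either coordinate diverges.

diverges

g is separable, so gradient descent decouples: s follows -∂g/∂s, t follows -∂g/∂t.
∂g/∂s = 3(s - 3)(s + 1); at s=-2 this is 15, so s decreases.
∂g/∂t = -8(t - 2)(t - 1)(t + 3); at t=0 this is -48, so t increases.
The s-coordinate has no critical point in that direction and runs off to infinity.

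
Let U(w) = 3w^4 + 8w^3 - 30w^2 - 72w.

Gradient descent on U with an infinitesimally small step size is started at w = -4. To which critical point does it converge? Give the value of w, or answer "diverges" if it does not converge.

U'(w) = 12(w - 2)(w + 1)(w + 3), so U'(-4) = -216.
Gradient descent moves in the -U' direction, i.e. w is increasing.
The nearest critical point in that direction is w = -3, where U'' = 120 > 0 (a local minimum). The iterate converges there.

-3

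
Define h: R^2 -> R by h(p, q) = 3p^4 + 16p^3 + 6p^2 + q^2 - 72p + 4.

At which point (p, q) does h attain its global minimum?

h(p,q) separates as A(p) + B(q) + 4, so its minimum is min A + min B + 4.
A'(p) = 12(p - 1)(p + 2)(p + 3) vanishes at p ∈ {-3, -2, 1}; B'(q) = 2q vanishes at q ∈ {0}.
Local minima of A (where A''>0): A(-3)=81, A(1)=-47. Local minima of B: B(0)=0.
So the global minimum of h is A(1) + B(0) + 4 = -47 + 0 + 4 = -43, attained at (1, 0).

(1, 0)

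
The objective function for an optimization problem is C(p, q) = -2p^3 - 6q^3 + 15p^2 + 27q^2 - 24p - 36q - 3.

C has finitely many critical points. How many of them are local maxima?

1

C separates as a function of p plus a function of q, so ∇C=0 decouples.
∂C/∂p = -6(p - 4)(p - 1) = 0 at p ∈ {1, 4}; ∂C/∂q = -18(q - 2)(q - 1) = 0 at q ∈ {1, 2}.
The Hessian is diagonal: diag(C_pp, C_qq). Second derivatives: C_pp(1)=18, C_pp(4)=-18; C_qq(1)=18, C_qq(2)=-18.
Local maxima occur where both diagonal entries negative: (4, 2). Count: 1.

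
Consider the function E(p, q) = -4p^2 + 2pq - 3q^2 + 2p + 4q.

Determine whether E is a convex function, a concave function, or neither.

E is quadratic, so its Hessian is the constant matrix H = [[-8, 2], [2, -6]].
det(H) = 44, tr(H) = -14.
det(H) > 0 and tr(H) < 0, so H is negative definite everywhere: concave.

concave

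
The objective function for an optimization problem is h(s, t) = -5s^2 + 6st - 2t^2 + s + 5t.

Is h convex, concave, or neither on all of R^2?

h is quadratic, so its Hessian is the constant matrix H = [[-10, 6], [6, -4]].
det(H) = 4, tr(H) = -14.
det(H) > 0 and tr(H) < 0, so H is negative definite everywhere: concave.

concave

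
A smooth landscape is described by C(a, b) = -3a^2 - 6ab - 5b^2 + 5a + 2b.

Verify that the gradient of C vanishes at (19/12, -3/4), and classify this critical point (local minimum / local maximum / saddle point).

local maximum

∇C = (-6a - 6b + 5, -6a - 10b + 2); substituting (19/12, -3/4) gives ∇C = (0, 0), so (19/12, -3/4) is indeed a critical point.
The Hessian of C is constant: H = [[-6, -6], [-6, -10]].
det(H) = (-6)·(-10) − (-6)² = 24.
det(H) > 0 and tr(H) = -16 < 0, so H is negative definite and the point is a local maximum.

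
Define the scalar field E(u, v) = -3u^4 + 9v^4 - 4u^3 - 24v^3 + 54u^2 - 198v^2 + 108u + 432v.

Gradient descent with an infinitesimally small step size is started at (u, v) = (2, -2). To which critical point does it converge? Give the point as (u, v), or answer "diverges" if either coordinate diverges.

E is separable, so gradient descent decouples: u follows -∂E/∂u, v follows -∂E/∂v.
∂E/∂u = -12(u - 3)(u + 1)(u + 3); at u=2 this is 180, so u decreases.
∂E/∂v = 36(v - 4)(v - 1)(v + 3); at v=-2 this is 648, so v decreases.
u converges to its nearest critical value -1 (a local min of the u-part); v converges to -3. The iterate converges to (-1, -3).

(-1, -3)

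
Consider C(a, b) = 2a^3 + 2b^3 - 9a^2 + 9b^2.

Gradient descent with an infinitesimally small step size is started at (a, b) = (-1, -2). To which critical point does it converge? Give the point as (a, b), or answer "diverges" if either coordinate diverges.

C is separable, so gradient descent decouples: a follows -∂C/∂a, b follows -∂C/∂b.
∂C/∂a = 6a(a - 3); at a=-1 this is 24, so a decreases.
∂C/∂b = 6b(b + 3); at b=-2 this is -12, so b increases.
The a-coordinate has no critical point in that direction and runs off to infinity.

diverges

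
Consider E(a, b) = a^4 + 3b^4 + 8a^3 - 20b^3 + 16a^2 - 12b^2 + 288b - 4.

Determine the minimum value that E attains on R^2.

-420

E(a,b) separates as P(a) + Q(b) − 4, so its minimum is min P + min Q − 4.
P'(a) = 4a(a + 2)(a + 4) vanishes at a ∈ {-4, -2, 0}; Q'(b) = 12(b - 4)(b - 3)(b + 2) vanishes at b ∈ {-2, 3, 4}.
Local minima of P (where P''>0): P(-4)=0, P(0)=0. Local minima of Q: Q(-2)=-416, Q(4)=448.
So the global minimum of E is P(-4) + Q(-2) − 4 = 0 − 416 − 4 = -420, attained at (-4, -2).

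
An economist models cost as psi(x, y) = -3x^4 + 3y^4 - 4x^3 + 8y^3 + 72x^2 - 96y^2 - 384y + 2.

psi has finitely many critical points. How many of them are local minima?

psi separates as a function of x plus a function of y, so ∇psi=0 decouples.
∂psi/∂x = -12x(x - 3)(x + 4) = 0 at x ∈ {-4, 0, 3}; ∂psi/∂y = 12(y - 4)(y + 2)(y + 4) = 0 at y ∈ {-4, -2, 4}.
The Hessian is diagonal: diag(psi_xx, psi_yy). Second derivatives: psi_xx(-4)=-336, psi_xx(0)=144, psi_xx(3)=-252; psi_yy(-4)=192, psi_yy(-2)=-144, psi_yy(4)=576.
Local minima occur where both diagonal entries positive: (0, -4), (0, 4). Count: 2.

2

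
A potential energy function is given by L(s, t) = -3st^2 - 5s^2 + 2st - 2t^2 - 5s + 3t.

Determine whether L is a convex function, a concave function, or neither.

The term -3st^2 is cubic, so the Hessian is not constant.
∂²L/∂t² = -6s - 4, which takes both signs as s varies (negative for sufficiently large s). A diagonal entry of the Hessian changing sign means the Hessian is neither positive- nor negative-semidefinite on all of R^2.

neither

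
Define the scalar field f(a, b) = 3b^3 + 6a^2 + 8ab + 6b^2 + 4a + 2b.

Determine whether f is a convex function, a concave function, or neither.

neither

The term 3b^3 is cubic, so the Hessian is not constant.
∂²f/∂b² = 18b + 12, which takes both signs as b varies (negative for sufficiently negative b). A diagonal entry of the Hessian changing sign means the Hessian is neither positive- nor negative-semidefinite on all of R^2.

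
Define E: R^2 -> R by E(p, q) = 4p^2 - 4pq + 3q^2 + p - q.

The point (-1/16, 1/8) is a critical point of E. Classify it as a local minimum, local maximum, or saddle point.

The Hessian of E is constant: H = [[8, -4], [-4, 6]].
det(H) = 8·6 − (-4)² = 32.
det(H) > 0 and tr(H) = 14 > 0, so H is positive definite and the point is a local minimum.

local minimum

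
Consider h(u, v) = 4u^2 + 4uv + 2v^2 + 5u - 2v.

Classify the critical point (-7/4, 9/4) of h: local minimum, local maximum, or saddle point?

The Hessian of h is constant: H = [[8, 4], [4, 4]].
det(H) = 8·4 − 4² = 16.
det(H) > 0 and tr(H) = 12 > 0, so H is positive definite and the point is a local minimum.

local minimum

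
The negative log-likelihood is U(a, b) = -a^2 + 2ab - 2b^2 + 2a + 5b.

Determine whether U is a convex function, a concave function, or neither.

U is quadratic, so its Hessian is the constant matrix H = [[-2, 2], [2, -4]].
det(H) = 4, tr(H) = -6.
det(H) > 0 and tr(H) < 0, so H is negative definite everywhere: concave.

concave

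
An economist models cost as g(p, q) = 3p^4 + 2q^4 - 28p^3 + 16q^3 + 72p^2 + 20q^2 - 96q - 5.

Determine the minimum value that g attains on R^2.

g(p,q) separates as A(p) + B(q) − 5, so its minimum is min A + min B − 5.
A'(p) = 12p(p - 4)(p - 3) vanishes at p ∈ {0, 3, 4}; B'(q) = 8(q - 1)(q + 3)(q + 4) vanishes at q ∈ {-4, -3, 1}.
Local minima of A (where A''>0): A(0)=0, A(4)=128. Local minima of B: B(-4)=192, B(1)=-58.
So the global minimum of g is A(0) + B(1) − 5 = 0 − 58 − 5 = -63, attained at (0, 1).

-63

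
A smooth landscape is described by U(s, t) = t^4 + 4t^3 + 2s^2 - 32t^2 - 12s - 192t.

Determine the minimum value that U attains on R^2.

U(s,t) separates as P(s) + Q(t), so its minimum is min P + min Q.
P'(s) = 4s - 12 vanishes at s ∈ {3}; Q'(t) = 4(t - 4)(t + 3)(t + 4) vanishes at t ∈ {-4, -3, 4}.
Local minima of P (where P''>0): P(3)=-18. Local minima of Q: Q(-4)=256, Q(4)=-768.
So the global minimum of U is P(3) + Q(4) = -18 − 768 = -786, attained at (3, 4).

-786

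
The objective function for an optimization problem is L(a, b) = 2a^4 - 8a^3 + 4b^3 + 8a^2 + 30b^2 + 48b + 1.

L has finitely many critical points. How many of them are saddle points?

3

L separates as a function of a plus a function of b, so ∇L=0 decouples.
∂L/∂a = 8a(a - 2)(a - 1) = 0 at a ∈ {0, 1, 2}; ∂L/∂b = 12(b + 1)(b + 4) = 0 at b ∈ {-4, -1}.
The Hessian is diagonal: diag(L_aa, L_bb). Second derivatives: L_aa(0)=16, L_aa(1)=-8, L_aa(2)=16; L_bb(-4)=-36, L_bb(-1)=36.
Saddle points occur where the two diagonal entries have opposite signs: (0, -4), (1, -1), (2, -4). Count: 3.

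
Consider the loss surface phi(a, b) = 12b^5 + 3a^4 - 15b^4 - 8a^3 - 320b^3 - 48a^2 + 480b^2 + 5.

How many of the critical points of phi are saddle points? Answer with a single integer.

phi separates as a function of a plus a function of b, so ∇phi=0 decouples.
∂phi/∂a = 12a(a - 4)(a + 2) = 0 at a ∈ {-2, 0, 4}; ∂phi/∂b = 60b(b - 4)(b - 1)(b + 4) = 0 at b ∈ {-4, 0, 1, 4}.
The Hessian is diagonal: diag(phi_aa, phi_bb). Second derivatives: phi_aa(-2)=144, phi_aa(0)=-96, phi_aa(4)=288; phi_bb(-4)=-9600, phi_bb(0)=960, phi_bb(1)=-900, phi_bb(4)=5760.
Saddle points occur where the two diagonal entries have opposite signs: (-2, -4), (-2, 1), (0, 0), (0, 4), (4, -4), (4, 1). Count: 6.

6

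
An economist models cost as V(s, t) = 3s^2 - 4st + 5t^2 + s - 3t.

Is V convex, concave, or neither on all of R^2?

convex

V is quadratic, so its Hessian is the constant matrix H = [[6, -4], [-4, 10]].
det(H) = 44, tr(H) = 16.
det(H) > 0 and tr(H) > 0, so H is positive definite everywhere: convex.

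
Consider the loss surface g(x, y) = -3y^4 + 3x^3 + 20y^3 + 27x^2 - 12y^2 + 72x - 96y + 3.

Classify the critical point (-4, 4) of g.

local maximum

The mixed partial ∂²g/∂x∂y is 0, so the Hessian at any point is diag(g_xx, g_yy) = diag(18(x + 3), 12(-3y^2 + 10y - 2)).
At (-4, 4): H = diag(-18, -120).
Both eigenvalues are negative, so H is negative definite: a local maximum.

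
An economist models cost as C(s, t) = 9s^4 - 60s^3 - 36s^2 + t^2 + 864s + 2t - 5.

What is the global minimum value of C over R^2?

C(s,t) separates as P(s) + Q(t) − 5, so its minimum is min P + min Q − 5.
P'(s) = 36(s - 4)(s - 3)(s + 2) vanishes at s ∈ {-2, 3, 4}; Q'(t) = 2(t + 1) vanishes at t ∈ {-1}.
Local minima of P (where P''>0): P(-2)=-1248, P(4)=1344. Local minima of Q: Q(-1)=-1.
So the global minimum of C is P(-2) + Q(-1) − 5 = -1248 − 1 − 5 = -1254, attained at (-2, -1).

-1254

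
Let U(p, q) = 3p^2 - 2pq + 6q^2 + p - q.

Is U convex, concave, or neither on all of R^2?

U is quadratic, so its Hessian is the constant matrix H = [[6, -2], [-2, 12]].
det(H) = 68, tr(H) = 18.
det(H) > 0 and tr(H) > 0, so H is positive definite everywhere: convex.

convex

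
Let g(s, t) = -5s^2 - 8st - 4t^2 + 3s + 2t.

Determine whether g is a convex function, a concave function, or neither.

g is quadratic, so its Hessian is the constant matrix H = [[-10, -8], [-8, -8]].
det(H) = 16, tr(H) = -18.
det(H) > 0 and tr(H) < 0, so H is negative definite everywhere: concave.

concave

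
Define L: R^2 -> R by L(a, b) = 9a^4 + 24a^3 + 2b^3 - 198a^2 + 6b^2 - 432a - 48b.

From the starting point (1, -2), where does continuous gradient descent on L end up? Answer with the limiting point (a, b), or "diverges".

(3, 2)

L is separable, so gradient descent decouples: a follows -∂L/∂a, b follows -∂L/∂b.
∂L/∂a = 36(a - 3)(a + 1)(a + 4); at a=1 this is -720, so a increases.
∂L/∂b = 6(b - 2)(b + 4); at b=-2 this is -48, so b increases.
a converges to its nearest critical value 3 (a local min of the a-part); b converges to 2. The iterate converges to (3, 2).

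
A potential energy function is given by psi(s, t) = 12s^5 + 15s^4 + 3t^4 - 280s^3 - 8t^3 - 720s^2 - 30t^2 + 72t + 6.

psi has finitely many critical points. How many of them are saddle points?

6

psi separates as a function of s plus a function of t, so ∇psi=0 decouples.
∂psi/∂s = 60s(s - 4)(s + 2)(s + 3) = 0 at s ∈ {-3, -2, 0, 4}; ∂psi/∂t = 12(t - 3)(t - 1)(t + 2) = 0 at t ∈ {-2, 1, 3}.
The Hessian is diagonal: diag(psi_ss, psi_tt). Second derivatives: psi_ss(-3)=-1260, psi_ss(-2)=720, psi_ss(0)=-1440, psi_ss(4)=10080; psi_tt(-2)=180, psi_tt(1)=-72, psi_tt(3)=120.
Saddle points occur where the two diagonal entries have opposite signs: (-3, -2), (-3, 3), (-2, 1), (0, -2), (0, 3), (4, 1). Count: 6.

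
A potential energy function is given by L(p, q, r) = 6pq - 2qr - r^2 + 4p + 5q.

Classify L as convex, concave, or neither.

neither

L is quadratic, so its Hessian is the constant matrix H = [[0, 6, 0], [6, 0, -2], [0, -2, -2]].
Leading principal minors: 0, -36, 72.
Neither pattern holds ⇒ H is indefinite ⇒ neither convex nor concave.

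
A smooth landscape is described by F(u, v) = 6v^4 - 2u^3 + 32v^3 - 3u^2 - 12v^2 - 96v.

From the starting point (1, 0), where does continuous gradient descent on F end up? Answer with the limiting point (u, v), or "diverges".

diverges

F is separable, so gradient descent decouples: u follows -∂F/∂u, v follows -∂F/∂v.
∂F/∂u = -6u(u + 1); at u=1 this is -12, so u increases.
∂F/∂v = 24(v - 1)(v + 1)(v + 4); at v=0 this is -96, so v increases.
The u-coordinate has no critical point in that direction and runs off to infinity.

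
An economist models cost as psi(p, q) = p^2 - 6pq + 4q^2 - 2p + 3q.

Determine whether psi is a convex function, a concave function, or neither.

neither

psi is quadratic, so its Hessian is the constant matrix H = [[2, -6], [-6, 8]].
det(H) = -20, tr(H) = 10.
det(H) < 0, so H is indefinite: neither convex nor concave.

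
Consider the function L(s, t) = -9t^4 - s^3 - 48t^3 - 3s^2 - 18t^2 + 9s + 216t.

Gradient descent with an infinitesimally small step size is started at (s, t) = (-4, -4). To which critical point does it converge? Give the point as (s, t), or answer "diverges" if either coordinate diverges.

diverges

L is separable, so gradient descent decouples: s follows -∂L/∂s, t follows -∂L/∂t.
∂L/∂s = -3(s - 1)(s + 3); at s=-4 this is -15, so s increases.
∂L/∂t = -36(t - 1)(t + 2)(t + 3); at t=-4 this is 360, so t decreases.
The t-coordinate has no critical point in that direction and runs off to infinity.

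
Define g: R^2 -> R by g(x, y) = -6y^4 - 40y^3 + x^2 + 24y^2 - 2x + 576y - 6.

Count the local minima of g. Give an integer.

1

g separates as a function of x plus a function of y, so ∇g=0 decouples.
∂g/∂x = 2(x - 1) = 0 at x ∈ {1}; ∂g/∂y = -24(y - 2)(y + 3)(y + 4) = 0 at y ∈ {-4, -3, 2}.
The Hessian is diagonal: diag(g_xx, g_yy). Second derivatives: g_xx(1)=2; g_yy(-4)=-144, g_yy(-3)=120, g_yy(2)=-720.
Local minima occur where both diagonal entries positive: (1, -3). Count: 1.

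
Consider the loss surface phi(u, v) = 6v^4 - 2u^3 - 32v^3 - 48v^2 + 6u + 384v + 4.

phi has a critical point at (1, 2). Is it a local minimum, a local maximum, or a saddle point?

local maximum

The mixed partial ∂²phi/∂u∂v is 0, so the Hessian at any point is diag(phi_uu, phi_vv) = diag(-12u, 24(3v^2 - 8v - 4)).
At (1, 2): H = diag(-12, -192).
Both eigenvalues are negative, so H is negative definite: a local maximum.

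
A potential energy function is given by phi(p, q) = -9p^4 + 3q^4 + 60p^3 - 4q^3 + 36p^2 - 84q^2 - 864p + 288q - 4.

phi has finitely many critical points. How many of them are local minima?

2

phi separates as a function of p plus a function of q, so ∇phi=0 decouples.
∂phi/∂p = -36(p - 4)(p - 3)(p + 2) = 0 at p ∈ {-2, 3, 4}; ∂phi/∂q = 12(q - 3)(q - 2)(q + 4) = 0 at q ∈ {-4, 2, 3}.
The Hessian is diagonal: diag(phi_pp, phi_qq). Second derivatives: phi_pp(-2)=-1080, phi_pp(3)=180, phi_pp(4)=-216; phi_qq(-4)=504, phi_qq(2)=-72, phi_qq(3)=84.
Local minima occur where both diagonal entries positive: (3, -4), (3, 3). Count: 2.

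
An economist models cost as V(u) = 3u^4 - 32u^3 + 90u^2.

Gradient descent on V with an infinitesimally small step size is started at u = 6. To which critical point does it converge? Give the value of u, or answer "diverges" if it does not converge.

5

V'(u) = 12u(u - 5)(u - 3), so V'(6) = 216.
Gradient descent moves in the -V' direction, i.e. u is decreasing.
The nearest critical point in that direction is u = 5, where V'' = 120 > 0 (a local minimum). The iterate converges there.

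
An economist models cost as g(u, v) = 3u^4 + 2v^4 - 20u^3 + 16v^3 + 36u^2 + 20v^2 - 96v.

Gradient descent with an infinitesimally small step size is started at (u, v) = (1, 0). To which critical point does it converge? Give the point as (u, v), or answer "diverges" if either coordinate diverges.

g is separable, so gradient descent decouples: u follows -∂g/∂u, v follows -∂g/∂v.
∂g/∂u = 12u(u - 3)(u - 2); at u=1 this is 24, so u decreases.
∂g/∂v = 8(v - 1)(v + 3)(v + 4); at v=0 this is -96, so v increases.
u converges to its nearest critical value 0 (a local min of the u-part); v converges to 1. The iterate converges to (0, 1).

(0, 1)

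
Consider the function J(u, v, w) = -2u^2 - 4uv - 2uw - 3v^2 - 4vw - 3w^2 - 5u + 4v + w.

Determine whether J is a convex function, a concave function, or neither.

J is quadratic, so its Hessian is the constant matrix H = [[-4, -4, -2], [-4, -6, -4], [-2, -4, -6]].
Leading principal minors: -4, 8, -24.
Signs alternate −, +, − ⇒ H ≺ 0 ⇒ concave.

concave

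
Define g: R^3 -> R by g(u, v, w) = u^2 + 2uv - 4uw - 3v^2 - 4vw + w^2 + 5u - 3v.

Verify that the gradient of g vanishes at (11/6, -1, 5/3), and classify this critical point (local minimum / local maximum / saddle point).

saddle point

∇g = (2u + 2v - 4w + 5, 2u - 6v - 4w - 3, -4u - 4v + 2w); substituting (11/6, -1, 5/3) gives ∇g = (0, 0, 0), so (11/6, -1, 5/3) is indeed a critical point.
The Hessian is constant: H = [[2, 2, -4], [2, -6, -4], [-4, -4, 2]].
Leading principal minors: Δ₁ = 2, Δ₂ = -16, Δ₃ = 96.
The minors fit neither the all-positive nor the alternating-sign pattern, so H is indefinite: a saddle point.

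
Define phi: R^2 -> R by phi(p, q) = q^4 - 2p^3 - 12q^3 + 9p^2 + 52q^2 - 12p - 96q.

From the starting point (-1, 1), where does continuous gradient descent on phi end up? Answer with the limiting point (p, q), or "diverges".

phi is separable, so gradient descent decouples: p follows -∂phi/∂p, q follows -∂phi/∂q.
∂phi/∂p = -6(p - 2)(p - 1); at p=-1 this is -36, so p increases.
∂phi/∂q = 4(q - 4)(q - 3)(q - 2); at q=1 this is -24, so q increases.
p converges to its nearest critical value 1 (a local min of the p-part); q converges to 2. The iterate converges to (1, 2).

(1, 2)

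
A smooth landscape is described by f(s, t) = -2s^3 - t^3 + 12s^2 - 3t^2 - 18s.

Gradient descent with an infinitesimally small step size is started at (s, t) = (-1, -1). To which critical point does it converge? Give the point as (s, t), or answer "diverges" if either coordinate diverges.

(1, -2)

f is separable, so gradient descent decouples: s follows -∂f/∂s, t follows -∂f/∂t.
∂f/∂s = -6(s - 3)(s - 1); at s=-1 this is -48, so s increases.
∂f/∂t = -3t(t + 2); at t=-1 this is 3, so t decreases.
s converges to its nearest critical value 1 (a local min of the s-part); t converges to -2. The iterate converges to (1, -2).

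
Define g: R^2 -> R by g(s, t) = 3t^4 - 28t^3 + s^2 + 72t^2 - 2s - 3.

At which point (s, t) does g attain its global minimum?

g(s,t) separates as P(s) + Q(t) − 3, so its minimum is min P + min Q − 3.
P'(s) = 2s - 2 vanishes at s ∈ {1}; Q'(t) = 12t(t - 4)(t - 3) vanishes at t ∈ {0, 3, 4}.
Local minima of P (where P''>0): P(1)=-1. Local minima of Q: Q(0)=0, Q(4)=128.
So the global minimum of g is P(1) + Q(0) − 3 = -1 + 0 − 3 = -4, attained at (1, 0).

(1, 0)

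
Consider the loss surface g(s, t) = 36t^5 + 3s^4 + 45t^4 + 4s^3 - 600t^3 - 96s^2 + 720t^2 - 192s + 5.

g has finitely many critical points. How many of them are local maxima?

2

g separates as a function of s plus a function of t, so ∇g=0 decouples.
∂g/∂s = 12(s - 4)(s + 1)(s + 4) = 0 at s ∈ {-4, -1, 4}; ∂g/∂t = 180t(t - 2)(t - 1)(t + 4) = 0 at t ∈ {-4, 0, 1, 2}.
The Hessian is diagonal: diag(g_ss, g_tt). Second derivatives: g_ss(-4)=288, g_ss(-1)=-180, g_ss(4)=480; g_tt(-4)=-21600, g_tt(0)=1440, g_tt(1)=-900, g_tt(2)=2160.
Local maxima occur where both diagonal entries negative: (-1, -4), (-1, 1). Count: 2.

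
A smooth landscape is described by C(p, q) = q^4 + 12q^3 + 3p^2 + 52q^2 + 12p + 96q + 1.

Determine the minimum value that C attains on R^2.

C(p,q) separates as A(p) + B(q) + 1, so its minimum is min A + min B + 1.
A'(p) = 6p + 12 vanishes at p ∈ {-2}; B'(q) = 4(q + 2)(q + 3)(q + 4) vanishes at q ∈ {-4, -3, -2}.
Local minima of A (where A''>0): A(-2)=-12. Local minima of B: B(-4)=-64, B(-2)=-64.
So the global minimum of C is A(-2) + B(-4) + 1 = -12 − 64 + 1 = -75, attained at (-2, -4).

-75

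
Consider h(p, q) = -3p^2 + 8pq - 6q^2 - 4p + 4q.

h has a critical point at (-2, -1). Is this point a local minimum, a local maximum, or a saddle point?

The Hessian of h is constant: H = [[-6, 8], [8, -12]].
det(H) = (-6)·(-12) − 8² = 8.
det(H) > 0 and tr(H) = -18 < 0, so H is negative definite and the point is a local maximum.

local maximum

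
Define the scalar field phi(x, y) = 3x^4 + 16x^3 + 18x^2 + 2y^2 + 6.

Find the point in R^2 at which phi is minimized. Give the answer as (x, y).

(-3, 0)

phi(x,y) separates as P(x) + Q(y) + 6, so its minimum is min P + min Q + 6.
P'(x) = 12x(x + 1)(x + 3) vanishes at x ∈ {-3, -1, 0}; Q'(y) = 4y vanishes at y ∈ {0}.
Local minima of P (where P''>0): P(-3)=-27, P(0)=0. Local minima of Q: Q(0)=0.
So the global minimum of phi is P(-3) + Q(0) + 6 = -27 + 0 + 6 = -21, attained at (-3, 0).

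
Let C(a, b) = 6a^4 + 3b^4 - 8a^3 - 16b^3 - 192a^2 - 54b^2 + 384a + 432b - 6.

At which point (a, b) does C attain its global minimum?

(-4, -3)

C(a,b) separates as P(a) + Q(b) − 6, so its minimum is min P + min Q − 6.
P'(a) = 24(a - 4)(a - 1)(a + 4) vanishes at a ∈ {-4, 1, 4}; Q'(b) = 12(b - 4)(b - 3)(b + 3) vanishes at b ∈ {-3, 3, 4}.
Local minima of P (where P''>0): P(-4)=-2560, P(4)=-512. Local minima of Q: Q(-3)=-1107, Q(4)=608.
So the global minimum of C is P(-4) + Q(-3) − 6 = -2560 − 1107 − 6 = -3673, attained at (-4, -3).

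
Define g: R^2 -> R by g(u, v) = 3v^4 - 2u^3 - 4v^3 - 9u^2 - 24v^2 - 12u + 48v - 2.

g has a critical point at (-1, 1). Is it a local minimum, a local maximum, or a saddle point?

The mixed partial ∂²g/∂u∂v is 0, so the Hessian at any point is diag(g_uu, g_vv) = diag(-6(2u + 3), 12(3v^2 - 2v - 4)).
At (-1, 1): H = diag(-6, -36).
Both eigenvalues are negative, so H is negative definite: a local maximum.

local maximum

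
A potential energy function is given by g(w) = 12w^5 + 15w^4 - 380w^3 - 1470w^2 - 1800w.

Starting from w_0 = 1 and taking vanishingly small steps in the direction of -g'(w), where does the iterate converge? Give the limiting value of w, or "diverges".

g'(w) = 60(w - 5)(w + 1)(w + 2)(w + 3), so g'(1) = -5760.
Gradient descent moves in the -g' direction, i.e. w is increasing.
The nearest critical point in that direction is w = 5, where g'' = 20160 > 0 (a local minimum). The iterate converges there.

5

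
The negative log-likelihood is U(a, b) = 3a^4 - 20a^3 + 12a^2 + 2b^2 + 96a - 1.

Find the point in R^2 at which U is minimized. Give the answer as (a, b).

U(a,b) separates as P(a) + Q(b) − 1, so its minimum is min P + min Q − 1.
P'(a) = 12(a - 4)(a - 2)(a + 1) vanishes at a ∈ {-1, 2, 4}; Q'(b) = 4b vanishes at b ∈ {0}.
Local minima of P (where P''>0): P(-1)=-61, P(4)=64. Local minima of Q: Q(0)=0.
So the global minimum of U is P(-1) + Q(0) − 1 = -61 + 0 − 1 = -62, attained at (-1, 0).

(-1, 0)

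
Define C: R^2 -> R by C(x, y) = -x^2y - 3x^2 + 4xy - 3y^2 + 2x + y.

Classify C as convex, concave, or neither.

neither

The term -x^2y is cubic, so the Hessian is not constant.
∂²C/∂x² = -2y - 6, which takes both signs as y varies (negative for sufficiently large y). A diagonal entry of the Hessian changing sign means the Hessian is neither positive- nor negative-semidefinite on all of R^2.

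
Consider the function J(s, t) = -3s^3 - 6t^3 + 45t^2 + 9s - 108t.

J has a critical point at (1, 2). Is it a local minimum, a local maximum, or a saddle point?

The mixed partial ∂²J/∂s∂t is 0, so the Hessian at any point is diag(J_ss, J_tt) = diag(-18s, 18(-2t + 5)).
At (1, 2): H = diag(-18, 18).
The eigenvalues have opposite signs, so H is indefinite: a saddle point.

saddle point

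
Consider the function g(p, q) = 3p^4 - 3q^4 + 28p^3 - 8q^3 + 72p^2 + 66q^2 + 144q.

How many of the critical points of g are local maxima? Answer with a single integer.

g separates as a function of p plus a function of q, so ∇g=0 decouples.
∂g/∂p = 12p(p + 3)(p + 4) = 0 at p ∈ {-4, -3, 0}; ∂g/∂q = -12(q - 3)(q + 1)(q + 4) = 0 at q ∈ {-4, -1, 3}.
The Hessian is diagonal: diag(g_pp, g_qq). Second derivatives: g_pp(-4)=48, g_pp(-3)=-36, g_pp(0)=144; g_qq(-4)=-252, g_qq(-1)=144, g_qq(3)=-336.
Local maxima occur where both diagonal entries negative: (-3, -4), (-3, 3). Count: 2.

2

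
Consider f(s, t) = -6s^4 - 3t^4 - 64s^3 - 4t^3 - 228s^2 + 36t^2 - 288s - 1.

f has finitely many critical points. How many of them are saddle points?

4

f separates as a function of s plus a function of t, so ∇f=0 decouples.
∂f/∂s = -24(s + 1)(s + 3)(s + 4) = 0 at s ∈ {-4, -3, -1}; ∂f/∂t = -12t(t - 2)(t + 3) = 0 at t ∈ {-3, 0, 2}.
The Hessian is diagonal: diag(f_ss, f_tt). Second derivatives: f_ss(-4)=-72, f_ss(-3)=48, f_ss(-1)=-144; f_tt(-3)=-180, f_tt(0)=72, f_tt(2)=-120.
Saddle points occur where the two diagonal entries have opposite signs: (-4, 0), (-3, -3), (-3, 2), (-1, 0). Count: 4.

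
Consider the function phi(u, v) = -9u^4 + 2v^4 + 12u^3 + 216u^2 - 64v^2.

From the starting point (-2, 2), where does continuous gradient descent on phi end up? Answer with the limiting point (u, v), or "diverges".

(0, 4)

phi is separable, so gradient descent decouples: u follows -∂phi/∂u, v follows -∂phi/∂v.
∂phi/∂u = -36u(u - 4)(u + 3); at u=-2 this is -432, so u increases.
∂phi/∂v = 8v(v - 4)(v + 4); at v=2 this is -192, so v increases.
u converges to its nearest critical value 0 (a local min of the u-part); v converges to 4. The iterate converges to (0, 4).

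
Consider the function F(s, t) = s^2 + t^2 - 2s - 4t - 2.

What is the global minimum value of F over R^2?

F(s,t) separates as P(s) + Q(t) − 2, so its minimum is min P + min Q − 2.
P'(s) = 2s - 2 vanishes at s ∈ {1}; Q'(t) = 2(t - 2) vanishes at t ∈ {2}.
Local minima of P (where P''>0): P(1)=-1. Local minima of Q: Q(2)=-4.
So the global minimum of F is P(1) + Q(2) − 2 = -1 − 4 − 2 = -7, attained at (1, 2).

-7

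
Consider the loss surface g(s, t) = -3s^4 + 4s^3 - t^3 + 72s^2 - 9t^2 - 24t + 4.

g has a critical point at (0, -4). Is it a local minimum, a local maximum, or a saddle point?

The mixed partial ∂²g/∂s∂t is 0, so the Hessian at any point is diag(g_ss, g_tt) = diag(12(-3s^2 + 2s + 12), -6(t + 3)).
At (0, -4): H = diag(144, 6).
Both eigenvalues are positive, so H is positive definite: a local minimum.

local minimum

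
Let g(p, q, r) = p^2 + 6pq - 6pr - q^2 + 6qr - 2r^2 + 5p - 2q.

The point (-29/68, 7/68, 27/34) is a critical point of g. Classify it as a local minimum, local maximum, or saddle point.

saddle point

The Hessian is constant: H = [[2, 6, -6], [6, -2, 6], [-6, 6, -4]].
Leading principal minors: Δ₁ = 2, Δ₂ = -40, Δ₃ = -272.
The minors fit neither the all-positive nor the alternating-sign pattern, so H is indefinite: a saddle point.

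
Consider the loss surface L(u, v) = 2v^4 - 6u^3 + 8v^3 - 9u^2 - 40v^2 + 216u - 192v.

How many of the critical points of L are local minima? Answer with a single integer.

2

L separates as a function of u plus a function of v, so ∇L=0 decouples.
∂L/∂u = -18(u - 3)(u + 4) = 0 at u ∈ {-4, 3}; ∂L/∂v = 8(v - 3)(v + 2)(v + 4) = 0 at v ∈ {-4, -2, 3}.
The Hessian is diagonal: diag(L_uu, L_vv). Second derivatives: L_uu(-4)=126, L_uu(3)=-126; L_vv(-4)=112, L_vv(-2)=-80, L_vv(3)=280.
Local minima occur where both diagonal entries positive: (-4, -4), (-4, 3). Count: 2.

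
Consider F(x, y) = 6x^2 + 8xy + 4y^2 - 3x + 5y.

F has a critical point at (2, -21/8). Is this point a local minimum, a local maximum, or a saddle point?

The Hessian of F is constant: H = [[12, 8], [8, 8]].
det(H) = 12·8 − 8² = 32.
det(H) > 0 and tr(H) = 20 > 0, so H is positive definite and the point is a local minimum.

local minimum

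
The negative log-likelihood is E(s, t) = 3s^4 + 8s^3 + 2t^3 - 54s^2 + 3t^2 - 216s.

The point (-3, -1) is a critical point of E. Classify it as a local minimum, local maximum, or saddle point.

The mixed partial ∂²E/∂s∂t is 0, so the Hessian at any point is diag(E_ss, E_tt) = diag(12(3s^2 + 4s - 9), 6(2t + 1)).
At (-3, -1): H = diag(72, -6).
The eigenvalues have opposite signs, so H is indefinite: a saddle point.

saddle point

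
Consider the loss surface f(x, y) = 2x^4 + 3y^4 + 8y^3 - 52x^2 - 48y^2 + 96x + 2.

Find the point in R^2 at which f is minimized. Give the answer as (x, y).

(-4, -4)

f(x,y) separates as P(x) + Q(y) + 2, so its minimum is min P + min Q + 2.
P'(x) = 8(x - 3)(x - 1)(x + 4) vanishes at x ∈ {-4, 1, 3}; Q'(y) = 12y(y - 2)(y + 4) vanishes at y ∈ {-4, 0, 2}.
Local minima of P (where P''>0): P(-4)=-704, P(3)=-18. Local minima of Q: Q(-4)=-512, Q(2)=-80.
So the global minimum of f is P(-4) + Q(-4) + 2 = -704 − 512 + 2 = -1214, attained at (-4, -4).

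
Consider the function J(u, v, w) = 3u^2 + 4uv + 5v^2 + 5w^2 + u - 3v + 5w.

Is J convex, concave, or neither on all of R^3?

J is quadratic, so its Hessian is the constant matrix H = [[6, 4, 0], [4, 10, 0], [0, 0, 10]].
Leading principal minors: 6, 44, 440.
All positive ⇒ H ≻ 0 ⇒ convex.

convex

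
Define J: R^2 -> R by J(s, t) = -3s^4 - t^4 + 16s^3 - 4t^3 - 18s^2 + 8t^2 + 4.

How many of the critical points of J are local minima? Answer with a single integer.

1

J separates as a function of s plus a function of t, so ∇J=0 decouples.
∂J/∂s = -12s(s - 3)(s - 1) = 0 at s ∈ {0, 1, 3}; ∂J/∂t = -4t(t - 1)(t + 4) = 0 at t ∈ {-4, 0, 1}.
The Hessian is diagonal: diag(J_ss, J_tt). Second derivatives: J_ss(0)=-36, J_ss(1)=24, J_ss(3)=-72; J_tt(-4)=-80, J_tt(0)=16, J_tt(1)=-20.
Local minima occur where both diagonal entries positive: (1, 0). Count: 1.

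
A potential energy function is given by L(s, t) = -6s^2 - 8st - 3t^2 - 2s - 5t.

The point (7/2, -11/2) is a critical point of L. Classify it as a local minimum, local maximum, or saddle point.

The Hessian of L is constant: H = [[-12, -8], [-8, -6]].
det(H) = (-12)·(-6) − (-8)² = 8.
det(H) > 0 and tr(H) = -18 < 0, so H is negative definite and the point is a local maximum.

local maximum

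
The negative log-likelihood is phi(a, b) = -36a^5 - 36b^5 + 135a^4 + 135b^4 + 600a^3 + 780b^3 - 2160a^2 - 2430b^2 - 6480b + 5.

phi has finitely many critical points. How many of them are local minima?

4

phi separates as a function of a plus a function of b, so ∇phi=0 decouples.
∂phi/∂a = -180a(a - 4)(a - 2)(a + 3) = 0 at a ∈ {-3, 0, 2, 4}; ∂phi/∂b = -180(b - 4)(b - 3)(b + 1)(b + 3) = 0 at b ∈ {-3, -1, 3, 4}.
The Hessian is diagonal: diag(phi_aa, phi_bb). Second derivatives: phi_aa(-3)=18900, phi_aa(0)=-4320, phi_aa(2)=3600, phi_aa(4)=-10080; phi_bb(-3)=15120, phi_bb(-1)=-7200, phi_bb(3)=4320, phi_bb(4)=-6300.
Local minima occur where both diagonal entries positive: (-3, -3), (-3, 3), (2, -3), (2, 3). Count: 4.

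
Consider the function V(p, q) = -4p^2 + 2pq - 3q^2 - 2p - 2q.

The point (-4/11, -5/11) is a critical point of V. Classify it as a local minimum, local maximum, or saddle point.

The Hessian of V is constant: H = [[-8, 2], [2, -6]].
det(H) = (-8)·(-6) − 2² = 44.
det(H) > 0 and tr(H) = -14 < 0, so H is negative definite and the point is a local maximum.

local maximum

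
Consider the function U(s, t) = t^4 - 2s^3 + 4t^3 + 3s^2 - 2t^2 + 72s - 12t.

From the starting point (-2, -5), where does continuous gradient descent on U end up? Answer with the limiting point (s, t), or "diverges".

(-3, -3)

U is separable, so gradient descent decouples: s follows -∂U/∂s, t follows -∂U/∂t.
∂U/∂s = -6(s - 4)(s + 3); at s=-2 this is 36, so s decreases.
∂U/∂t = 4(t - 1)(t + 1)(t + 3); at t=-5 this is -192, so t increases.
s converges to its nearest critical value -3 (a local min of the s-part); t converges to -3. The iterate converges to (-3, -3).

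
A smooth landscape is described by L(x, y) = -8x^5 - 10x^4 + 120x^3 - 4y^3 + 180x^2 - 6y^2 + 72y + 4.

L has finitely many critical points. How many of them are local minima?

2

L separates as a function of x plus a function of y, so ∇L=0 decouples.
∂L/∂x = -40x(x - 3)(x + 1)(x + 3) = 0 at x ∈ {-3, -1, 0, 3}; ∂L/∂y = -12(y - 2)(y + 3) = 0 at y ∈ {-3, 2}.
The Hessian is diagonal: diag(L_xx, L_yy). Second derivatives: L_xx(-3)=1440, L_xx(-1)=-320, L_xx(0)=360, L_xx(3)=-2880; L_yy(-3)=60, L_yy(2)=-60.
Local minima occur where both diagonal entries positive: (-3, -3), (0, -3). Count: 2.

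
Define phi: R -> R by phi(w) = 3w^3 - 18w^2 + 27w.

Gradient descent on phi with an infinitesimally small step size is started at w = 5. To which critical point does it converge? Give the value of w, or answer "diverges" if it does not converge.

phi'(w) = 9(w - 3)(w - 1), so phi'(5) = 72.
Gradient descent moves in the -phi' direction, i.e. w is decreasing.
The nearest critical point in that direction is w = 3, where phi'' = 18 > 0 (a local minimum). The iterate converges there.

3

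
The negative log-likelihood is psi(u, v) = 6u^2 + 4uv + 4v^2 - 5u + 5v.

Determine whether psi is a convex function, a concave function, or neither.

psi is quadratic, so its Hessian is the constant matrix H = [[12, 4], [4, 8]].
det(H) = 80, tr(H) = 20.
det(H) > 0 and tr(H) > 0, so H is positive definite everywhere: convex.

convex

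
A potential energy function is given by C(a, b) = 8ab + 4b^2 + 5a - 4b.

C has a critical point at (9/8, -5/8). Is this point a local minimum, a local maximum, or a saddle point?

The Hessian of C is constant: H = [[0, 8], [8, 8]].
det(H) = 0·8 − 8² = -64.
Since det(H) < 0, H is indefinite and the critical point is a saddle point.

saddle point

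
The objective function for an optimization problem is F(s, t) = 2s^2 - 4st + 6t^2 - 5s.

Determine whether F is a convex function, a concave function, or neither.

convex

F is quadratic, so its Hessian is the constant matrix H = [[4, -4], [-4, 12]].
det(H) = 32, tr(H) = 16.
det(H) > 0 and tr(H) > 0, so H is positive definite everywhere: convex.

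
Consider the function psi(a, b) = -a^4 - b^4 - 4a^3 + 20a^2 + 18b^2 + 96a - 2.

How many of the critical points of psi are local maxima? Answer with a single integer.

psi separates as a function of a plus a function of b, so ∇psi=0 decouples.
∂psi/∂a = -4(a - 3)(a + 2)(a + 4) = 0 at a ∈ {-4, -2, 3}; ∂psi/∂b = -4b(b - 3)(b + 3) = 0 at b ∈ {-3, 0, 3}.
The Hessian is diagonal: diag(psi_aa, psi_bb). Second derivatives: psi_aa(-4)=-56, psi_aa(-2)=40, psi_aa(3)=-140; psi_bb(-3)=-72, psi_bb(0)=36, psi_bb(3)=-72.
Local maxima occur where both diagonal entries negative: (-4, -3), (-4, 3), (3, -3), (3, 3). Count: 4.

4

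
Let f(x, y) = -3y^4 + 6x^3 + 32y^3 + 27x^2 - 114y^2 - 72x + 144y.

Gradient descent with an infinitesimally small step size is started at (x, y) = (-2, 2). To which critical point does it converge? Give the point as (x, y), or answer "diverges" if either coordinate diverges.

(1, 3)

f is separable, so gradient descent decouples: x follows -∂f/∂x, y follows -∂f/∂y.
∂f/∂x = 18(x - 1)(x + 4); at x=-2 this is -108, so x increases.
∂f/∂y = -12(y - 4)(y - 3)(y - 1); at y=2 this is -24, so y increases.
x converges to its nearest critical value 1 (a local min of the x-part); y converges to 3. The iterate converges to (1, 3).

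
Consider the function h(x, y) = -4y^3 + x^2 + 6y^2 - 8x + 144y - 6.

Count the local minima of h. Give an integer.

1

h separates as a function of x plus a function of y, so ∇h=0 decouples.
∂h/∂x = 2(x - 4) = 0 at x ∈ {4}; ∂h/∂y = -12(y - 4)(y + 3) = 0 at y ∈ {-3, 4}.
The Hessian is diagonal: diag(h_xx, h_yy). Second derivatives: h_xx(4)=2; h_yy(-3)=84, h_yy(4)=-84.
Local minima occur where both diagonal entries positive: (4, -3). Count: 1.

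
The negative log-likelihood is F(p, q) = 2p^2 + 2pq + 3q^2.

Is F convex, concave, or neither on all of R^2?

convex

F is quadratic, so its Hessian is the constant matrix H = [[4, 2], [2, 6]].
det(H) = 20, tr(H) = 10.
det(H) > 0 and tr(H) > 0, so H is positive definite everywhere: convex.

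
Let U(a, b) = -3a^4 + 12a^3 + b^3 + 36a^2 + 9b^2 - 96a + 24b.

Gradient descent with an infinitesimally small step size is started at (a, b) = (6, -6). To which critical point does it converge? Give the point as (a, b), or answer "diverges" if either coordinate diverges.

diverges

U is separable, so gradient descent decouples: a follows -∂U/∂a, b follows -∂U/∂b.
∂U/∂a = -12(a - 4)(a - 1)(a + 2); at a=6 this is -960, so a increases.
∂U/∂b = 3(b + 2)(b + 4); at b=-6 this is 24, so b decreases.
The a-coordinate has no critical point in that direction and runs off to infinity.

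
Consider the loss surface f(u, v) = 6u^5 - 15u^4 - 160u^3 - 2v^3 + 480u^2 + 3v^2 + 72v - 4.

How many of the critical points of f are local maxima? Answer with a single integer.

f separates as a function of u plus a function of v, so ∇f=0 decouples.
∂f/∂u = 30u(u - 4)(u - 2)(u + 4) = 0 at u ∈ {-4, 0, 2, 4}; ∂f/∂v = -6(v - 4)(v + 3) = 0 at v ∈ {-3, 4}.
The Hessian is diagonal: diag(f_uu, f_vv). Second derivatives: f_uu(-4)=-5760, f_uu(0)=960, f_uu(2)=-720, f_uu(4)=1920; f_vv(-3)=42, f_vv(4)=-42.
Local maxima occur where both diagonal entries negative: (-4, 4), (2, 4). Count: 2.

2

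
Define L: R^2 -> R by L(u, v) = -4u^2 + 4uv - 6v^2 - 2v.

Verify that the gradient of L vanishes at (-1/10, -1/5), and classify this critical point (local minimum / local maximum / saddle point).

∇L = (-8u + 4v, 4u - 12v - 2); substituting (-1/10, -1/5) gives ∇L = (0, 0), so (-1/10, -1/5) is indeed a critical point.
The Hessian of L is constant: H = [[-8, 4], [4, -12]].
det(H) = (-8)·(-12) − 4² = 80.
det(H) > 0 and tr(H) = -20 < 0, so H is negative definite and the point is a local maximum.

local maximum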